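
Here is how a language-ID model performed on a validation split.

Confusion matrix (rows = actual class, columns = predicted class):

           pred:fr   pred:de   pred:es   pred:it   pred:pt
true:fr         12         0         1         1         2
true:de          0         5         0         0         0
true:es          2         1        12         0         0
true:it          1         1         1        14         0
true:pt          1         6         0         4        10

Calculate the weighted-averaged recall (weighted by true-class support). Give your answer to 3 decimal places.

Per-class recall (TP/(TP+FN)):
  fr: TP=12, FN=0+1+1+2=4 → 12/16 = 0.7500
  de: TP=5, FN=0+0+0+0=0 → 5/5 = 1.0000
  es: TP=12, FN=2+1+0+0=3 → 12/15 = 0.8000
  it: TP=14, FN=1+1+1+0=3 → 14/17 = 0.8235
  pt: TP=10, FN=1+6+0+4=11 → 10/21 = 0.4762
Weighted-recall = Σ (supportᵢ/N)·recallᵢ with N=74: (16/74)·0.7500 + (5/74)·1.0000 + (15/74)·0.8000 + (17/74)·0.8235 + (21/74)·0.4762 = 0.716

0.716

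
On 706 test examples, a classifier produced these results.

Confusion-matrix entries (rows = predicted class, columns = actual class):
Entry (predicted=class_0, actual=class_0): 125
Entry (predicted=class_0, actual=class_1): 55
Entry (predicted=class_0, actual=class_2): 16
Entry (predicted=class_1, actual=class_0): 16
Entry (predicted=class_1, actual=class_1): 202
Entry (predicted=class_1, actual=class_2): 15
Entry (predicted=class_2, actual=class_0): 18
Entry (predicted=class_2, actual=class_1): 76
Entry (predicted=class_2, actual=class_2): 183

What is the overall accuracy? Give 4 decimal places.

0.7224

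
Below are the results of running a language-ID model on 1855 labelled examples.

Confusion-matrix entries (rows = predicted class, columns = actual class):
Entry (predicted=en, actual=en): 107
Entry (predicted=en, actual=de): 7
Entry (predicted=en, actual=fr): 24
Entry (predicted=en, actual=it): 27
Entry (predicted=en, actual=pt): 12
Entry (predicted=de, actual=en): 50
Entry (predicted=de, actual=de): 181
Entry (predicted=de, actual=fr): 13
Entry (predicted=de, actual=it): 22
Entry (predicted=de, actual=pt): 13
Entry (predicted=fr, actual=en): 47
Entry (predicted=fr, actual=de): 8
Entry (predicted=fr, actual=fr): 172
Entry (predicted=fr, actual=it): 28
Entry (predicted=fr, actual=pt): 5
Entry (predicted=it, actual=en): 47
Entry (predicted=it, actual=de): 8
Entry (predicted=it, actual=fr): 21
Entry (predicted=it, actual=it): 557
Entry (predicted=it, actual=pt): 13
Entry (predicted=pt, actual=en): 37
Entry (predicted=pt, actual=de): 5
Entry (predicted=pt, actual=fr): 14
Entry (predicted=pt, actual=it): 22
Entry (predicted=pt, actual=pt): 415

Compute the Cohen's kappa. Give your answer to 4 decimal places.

Observed agreement pₒ = trace/N = 1432/1855 = 0.77197
Expected agreement pₑ = Σ (rowᵢ·colᵢ)/N² = (288·177 + 209·279 + 244·260 + 656·646 + 458·493)/1855² = 0.23897
κ = (pₒ − pₑ)/(1 − pₑ) = (0.77197 − 0.23897)/(1 − 0.23897) = 0.7004

0.7004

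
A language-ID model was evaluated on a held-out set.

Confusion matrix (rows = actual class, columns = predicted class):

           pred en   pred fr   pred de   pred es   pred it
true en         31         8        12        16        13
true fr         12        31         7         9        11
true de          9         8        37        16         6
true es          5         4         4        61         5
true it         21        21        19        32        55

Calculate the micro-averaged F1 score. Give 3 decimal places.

Micro-averaging pools counts across classes: ΣTP=215, ΣFP=238, ΣFN=238.
Micro-F1 score = 2·TP/(2·TP+FP+FN) on pooled counts = 0.475 (equals overall accuracy in single-label multiclass).

0.475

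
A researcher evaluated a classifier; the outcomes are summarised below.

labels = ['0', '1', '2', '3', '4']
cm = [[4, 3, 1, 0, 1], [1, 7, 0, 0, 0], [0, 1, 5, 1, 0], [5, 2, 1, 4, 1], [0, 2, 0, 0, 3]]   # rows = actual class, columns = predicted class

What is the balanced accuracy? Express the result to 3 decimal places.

0.588

Balanced accuracy = mean of per-class recall.
  0: recall = 4/9 = 0.4444
  1: recall = 7/8 = 0.8750
  2: recall = 5/7 = 0.7143
  3: recall = 4/13 = 0.3077
  4: recall = 3/5 = 0.6000
Mean = (0.4444 + 0.8750 + 0.7143 + 0.3077 + 0.6000) / 5 = 0.588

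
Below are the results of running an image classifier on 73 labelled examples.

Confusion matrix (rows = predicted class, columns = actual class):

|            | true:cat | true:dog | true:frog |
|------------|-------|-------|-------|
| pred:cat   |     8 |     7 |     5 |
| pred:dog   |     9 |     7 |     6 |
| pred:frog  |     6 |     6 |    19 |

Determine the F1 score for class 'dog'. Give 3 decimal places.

0.333

Take TP from the diagonal, FP from the rest of the 'dog' prediction marginal, FN from the rest of the 'dog' actual marginal.
F1 score = 2·TP/(2·TP+FP+FN).
dog: TP=7, FP=9+6=15, FN=7+6=13 → 14/42 = 0.3333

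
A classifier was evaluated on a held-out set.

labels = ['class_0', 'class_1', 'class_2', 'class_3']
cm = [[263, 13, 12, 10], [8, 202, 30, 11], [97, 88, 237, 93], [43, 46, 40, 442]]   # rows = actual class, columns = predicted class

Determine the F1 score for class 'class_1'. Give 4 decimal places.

F1 score = 2·TP/(2·TP+FP+FN).
class_1: TP=202, FP=13+88+46=147, FN=8+30+11=49 → 404/600 = 0.67333

0.6733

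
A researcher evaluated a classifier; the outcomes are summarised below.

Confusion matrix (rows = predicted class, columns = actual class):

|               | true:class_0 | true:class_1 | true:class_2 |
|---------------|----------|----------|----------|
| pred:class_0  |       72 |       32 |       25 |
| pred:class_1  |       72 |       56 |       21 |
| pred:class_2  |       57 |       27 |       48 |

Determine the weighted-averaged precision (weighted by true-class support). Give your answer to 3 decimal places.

0.462

Per-class precision (TP/(TP+FP)):
  class_0: TP=72, FP=32+25=57 → 72/129 = 0.5581
  class_1: TP=56, FP=72+21=93 → 56/149 = 0.3758
  class_2: TP=48, FP=57+27=84 → 48/132 = 0.3636
Weighted-precision = Σ (supportᵢ/N)·precisionᵢ with N=410: (201/410)·0.5581 + (115/410)·0.3758 + (94/410)·0.3636 = 0.462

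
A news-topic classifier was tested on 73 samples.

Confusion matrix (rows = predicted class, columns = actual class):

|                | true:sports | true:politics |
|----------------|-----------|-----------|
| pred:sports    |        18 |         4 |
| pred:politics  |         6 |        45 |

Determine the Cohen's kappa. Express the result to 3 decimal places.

0.683

Observed agreement pₒ = trace/N = 63/73 = 0.8630
Expected agreement pₑ = Σ (rowᵢ·colᵢ)/N² = (24·22 + 49·51)/73² = 0.5680
κ = (pₒ − pₑ)/(1 − pₑ) = (0.8630 − 0.5680)/(1 − 0.5680) = 0.683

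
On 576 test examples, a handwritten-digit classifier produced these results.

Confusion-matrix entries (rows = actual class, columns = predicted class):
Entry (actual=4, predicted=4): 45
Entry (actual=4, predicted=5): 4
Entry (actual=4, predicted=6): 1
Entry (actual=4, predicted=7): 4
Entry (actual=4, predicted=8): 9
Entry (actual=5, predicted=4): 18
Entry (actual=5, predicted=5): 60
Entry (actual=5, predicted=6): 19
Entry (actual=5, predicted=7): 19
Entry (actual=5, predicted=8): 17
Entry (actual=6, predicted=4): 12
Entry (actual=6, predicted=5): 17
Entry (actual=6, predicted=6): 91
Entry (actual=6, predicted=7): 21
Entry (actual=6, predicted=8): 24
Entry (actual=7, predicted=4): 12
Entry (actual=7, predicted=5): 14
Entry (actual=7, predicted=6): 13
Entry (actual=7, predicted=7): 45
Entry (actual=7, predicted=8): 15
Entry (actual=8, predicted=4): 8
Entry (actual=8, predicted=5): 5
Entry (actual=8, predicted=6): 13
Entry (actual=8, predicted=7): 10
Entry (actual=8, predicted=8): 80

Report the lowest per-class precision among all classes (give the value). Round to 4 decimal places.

Per-class precision (TP/(TP+FP)):
  4: TP=45, FP=18+12+12+8=50 → 45/95 = 0.47368
  5: TP=60, FP=4+17+14+5=40 → 60/100 = 0.60000
  6: TP=91, FP=1+19+13+13=46 → 91/137 = 0.66423
  7: TP=45, FP=4+19+21+10=54 → 45/99 = 0.45455
  8: TP=80, FP=9+17+24+15=65 → 80/145 = 0.55172
Lowest is class '7' with precision = 0.4545.

0.4545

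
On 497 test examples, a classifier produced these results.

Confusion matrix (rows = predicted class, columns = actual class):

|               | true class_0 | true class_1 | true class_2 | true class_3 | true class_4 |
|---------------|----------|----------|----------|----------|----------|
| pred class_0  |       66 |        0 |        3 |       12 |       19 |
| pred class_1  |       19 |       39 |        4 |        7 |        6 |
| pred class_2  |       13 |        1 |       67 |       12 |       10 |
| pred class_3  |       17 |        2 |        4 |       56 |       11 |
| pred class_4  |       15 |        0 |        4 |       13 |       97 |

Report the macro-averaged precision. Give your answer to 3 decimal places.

0.641

Per-class precision (TP/(TP+FP)):
  class_0: TP=66, FP=0+3+12+19=34 → 66/100 = 0.6600
  class_1: TP=39, FP=19+4+7+6=36 → 39/75 = 0.5200
  class_2: TP=67, FP=13+1+12+10=36 → 67/103 = 0.6505
  class_3: TP=56, FP=17+2+4+11=34 → 56/90 = 0.6222
  class_4: TP=97, FP=15+0+4+13=32 → 97/129 = 0.7519
Macro-precision = mean = (0.6600 + 0.5200 + 0.6505 + 0.6222 + 0.7519) / 5 = 0.641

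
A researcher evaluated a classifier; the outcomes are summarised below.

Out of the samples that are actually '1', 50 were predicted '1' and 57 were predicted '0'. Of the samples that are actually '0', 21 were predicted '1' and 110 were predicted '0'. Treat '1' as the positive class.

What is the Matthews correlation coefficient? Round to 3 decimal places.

MCC = (TP·TN − FP·FN) / √((TP+FP)(TP+FN)(TN+FP)(TN+FN))
Numerator = 50·110 − 21·57 = 4303
Denominator = √(71·107·131·167) = √166199569 = 12891.8412
MCC = 4303 / 12891.8412 = 0.334

0.334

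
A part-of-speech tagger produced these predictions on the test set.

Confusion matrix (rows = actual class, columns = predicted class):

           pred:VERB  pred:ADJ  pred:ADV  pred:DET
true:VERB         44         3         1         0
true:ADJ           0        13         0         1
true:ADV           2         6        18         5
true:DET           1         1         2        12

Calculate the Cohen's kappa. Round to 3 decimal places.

0.713

Observed agreement pₒ = trace/N = 87/109 = 0.7982
Expected agreement pₑ = Σ (rowᵢ·colᵢ)/N² = (48·47 + 14·23 + 31·21 + 16·18)/109² = 0.2960
κ = (pₒ − pₑ)/(1 − pₑ) = (0.7982 − 0.2960)/(1 − 0.2960) = 0.713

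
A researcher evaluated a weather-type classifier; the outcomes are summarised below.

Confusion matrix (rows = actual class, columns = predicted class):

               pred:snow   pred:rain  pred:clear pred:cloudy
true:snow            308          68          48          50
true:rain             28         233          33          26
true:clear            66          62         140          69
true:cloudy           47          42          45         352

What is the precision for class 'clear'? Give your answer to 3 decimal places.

precision = TP/(TP+FP).
clear: TP=140, FP=48+33+45=126 → 140/266 = 0.5263

0.526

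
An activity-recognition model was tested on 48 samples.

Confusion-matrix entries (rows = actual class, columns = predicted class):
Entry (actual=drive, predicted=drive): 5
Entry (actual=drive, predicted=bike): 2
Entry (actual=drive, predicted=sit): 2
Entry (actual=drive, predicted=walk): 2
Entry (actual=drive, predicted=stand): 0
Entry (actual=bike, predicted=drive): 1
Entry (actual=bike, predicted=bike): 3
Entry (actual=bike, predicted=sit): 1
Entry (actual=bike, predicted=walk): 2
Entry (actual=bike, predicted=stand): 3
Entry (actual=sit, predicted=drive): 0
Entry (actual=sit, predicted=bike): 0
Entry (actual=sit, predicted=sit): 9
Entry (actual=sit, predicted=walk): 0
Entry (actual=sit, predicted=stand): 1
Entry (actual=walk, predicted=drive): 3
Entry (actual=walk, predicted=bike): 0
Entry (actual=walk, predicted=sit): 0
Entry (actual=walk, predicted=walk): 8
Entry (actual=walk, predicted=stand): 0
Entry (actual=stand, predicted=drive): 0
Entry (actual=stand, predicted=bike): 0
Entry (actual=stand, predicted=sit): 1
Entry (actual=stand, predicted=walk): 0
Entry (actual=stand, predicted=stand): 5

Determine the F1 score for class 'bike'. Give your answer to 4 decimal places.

Treat 'bike' as positive and all other classes as negative.
F1 score = 2·TP/(2·TP+FP+FN).
bike: TP=3, FP=2+0+0+0=2, FN=1+1+2+3=7 → 6/15 = 0.40000

0.4000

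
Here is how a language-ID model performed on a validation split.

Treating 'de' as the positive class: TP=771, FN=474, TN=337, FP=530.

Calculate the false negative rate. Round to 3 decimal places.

0.381

FNR = FN/(FN+TP) = 474/(474+771) = 0.381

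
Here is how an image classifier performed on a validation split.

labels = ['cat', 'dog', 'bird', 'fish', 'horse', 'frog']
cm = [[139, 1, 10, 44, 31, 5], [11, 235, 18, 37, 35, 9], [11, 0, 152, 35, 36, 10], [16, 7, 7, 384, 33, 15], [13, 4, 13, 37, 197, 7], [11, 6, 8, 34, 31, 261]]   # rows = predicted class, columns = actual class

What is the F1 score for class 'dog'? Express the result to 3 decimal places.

One-vs-rest for 'dog': TP = diagonal; FP = other classes predicted 'dog'; FN = 'dog' predicted as other.
F1 score = 2·TP/(2·TP+FP+FN).
dog: TP=235, FP=11+18+37+35+9=110, FN=1+0+7+4+6=18 → 470/598 = 0.7860

0.786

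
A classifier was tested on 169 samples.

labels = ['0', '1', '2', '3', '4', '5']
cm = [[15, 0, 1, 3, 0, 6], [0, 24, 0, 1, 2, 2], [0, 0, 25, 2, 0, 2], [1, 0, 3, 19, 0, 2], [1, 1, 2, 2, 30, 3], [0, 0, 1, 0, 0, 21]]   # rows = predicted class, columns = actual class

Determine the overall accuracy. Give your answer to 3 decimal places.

Accuracy = trace / total = (15+24+25+19+30+21=134) / 169 = 134/169 = 0.793

0.793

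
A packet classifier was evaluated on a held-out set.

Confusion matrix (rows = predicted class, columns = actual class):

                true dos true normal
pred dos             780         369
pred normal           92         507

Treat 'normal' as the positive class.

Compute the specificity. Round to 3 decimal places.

0.894

Specificity = TN/(TN+FP) = 780/(780+92) = 0.894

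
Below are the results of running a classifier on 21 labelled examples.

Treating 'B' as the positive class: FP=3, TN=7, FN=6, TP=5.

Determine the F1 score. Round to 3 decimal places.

0.526

Precision = TP/(TP+FP) = 5/8 = 0.6250
Recall = TP/(TP+FN) = 5/11 = 0.4545
F1 = 2·TP/(2·TP+FP+FN) = 10/19 = 0.526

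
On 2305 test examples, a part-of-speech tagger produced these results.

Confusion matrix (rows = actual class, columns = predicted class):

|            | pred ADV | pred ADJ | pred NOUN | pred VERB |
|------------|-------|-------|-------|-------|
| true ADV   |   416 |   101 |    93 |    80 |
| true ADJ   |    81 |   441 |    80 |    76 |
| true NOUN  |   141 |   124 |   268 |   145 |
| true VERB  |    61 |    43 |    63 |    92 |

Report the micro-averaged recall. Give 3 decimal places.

0.528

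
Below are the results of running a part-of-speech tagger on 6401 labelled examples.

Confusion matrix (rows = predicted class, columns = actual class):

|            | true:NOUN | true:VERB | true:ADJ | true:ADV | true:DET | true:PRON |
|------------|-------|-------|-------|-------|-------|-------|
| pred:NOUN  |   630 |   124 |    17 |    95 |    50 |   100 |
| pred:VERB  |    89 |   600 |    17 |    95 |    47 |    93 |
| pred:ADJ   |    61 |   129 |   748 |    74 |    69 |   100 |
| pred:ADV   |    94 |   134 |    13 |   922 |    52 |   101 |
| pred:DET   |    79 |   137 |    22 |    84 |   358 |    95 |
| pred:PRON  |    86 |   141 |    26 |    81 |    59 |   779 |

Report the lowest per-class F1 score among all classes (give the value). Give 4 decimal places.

0.5078

Per-class F1 score (2·TP/(2·TP+FP+FN)):
  NOUN: TP=630, FP=124+17+95+50+100=386, FN=89+61+94+79+86=409 → 1260/2055 = 0.61314
  VERB: TP=600, FP=89+17+95+47+93=341, FN=124+129+134+137+141=665 → 1200/2206 = 0.54397
  ADJ: TP=748, FP=61+129+74+69+100=433, FN=17+17+13+22+26=95 → 1496/2024 = 0.73913
  ADV: TP=922, FP=94+134+13+52+101=394, FN=95+95+74+84+81=429 → 1844/2667 = 0.69141
  DET: TP=358, FP=79+137+22+84+95=417, FN=50+47+69+52+59=277 → 716/1410 = 0.50780
  PRON: TP=779, FP=86+141+26+81+59=393, FN=100+93+100+101+95=489 → 1558/2440 = 0.63852
Lowest is class 'DET' with F1 score = 0.5078.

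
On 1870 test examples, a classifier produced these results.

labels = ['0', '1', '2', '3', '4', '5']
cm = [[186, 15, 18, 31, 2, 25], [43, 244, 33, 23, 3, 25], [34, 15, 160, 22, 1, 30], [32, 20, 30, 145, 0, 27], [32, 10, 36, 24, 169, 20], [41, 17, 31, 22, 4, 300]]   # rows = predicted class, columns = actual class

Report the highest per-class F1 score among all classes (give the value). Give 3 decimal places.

Per-class F1 score (2·TP/(2·TP+FP+FN)):
  0: TP=186, FP=15+18+31+2+25=91, FN=43+34+32+32+41=182 → 372/645 = 0.5767
  1: TP=244, FP=43+33+23+3+25=127, FN=15+15+20+10+17=77 → 488/692 = 0.7052
  2: TP=160, FP=34+15+22+1+30=102, FN=18+33+30+36+31=148 → 320/570 = 0.5614
  3: TP=145, FP=32+20+30+0+27=109, FN=31+23+22+24+22=122 → 290/521 = 0.5566
  4: TP=169, FP=32+10+36+24+20=122, FN=2+3+1+0+4=10 → 338/470 = 0.7191
  5: TP=300, FP=41+17+31+22+4=115, FN=25+25+30+27+20=127 → 600/842 = 0.7126
Highest is class '4' with F1 score = 0.719.

0.719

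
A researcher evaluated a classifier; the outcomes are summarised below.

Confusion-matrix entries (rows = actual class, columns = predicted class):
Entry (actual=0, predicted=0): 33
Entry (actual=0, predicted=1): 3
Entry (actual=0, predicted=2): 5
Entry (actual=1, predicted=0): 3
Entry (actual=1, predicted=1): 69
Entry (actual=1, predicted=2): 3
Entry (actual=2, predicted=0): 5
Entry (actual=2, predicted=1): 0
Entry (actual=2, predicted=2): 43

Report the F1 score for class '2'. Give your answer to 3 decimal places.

0.869

F1 score = 2·TP/(2·TP+FP+FN).
2: TP=43, FP=5+3=8, FN=5+0=5 → 86/99 = 0.8687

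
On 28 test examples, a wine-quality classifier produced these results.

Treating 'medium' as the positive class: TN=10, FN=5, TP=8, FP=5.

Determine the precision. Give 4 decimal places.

0.6154

Precision = TP/(TP+FP) = 8/(8+5) = 8/13 = 0.6154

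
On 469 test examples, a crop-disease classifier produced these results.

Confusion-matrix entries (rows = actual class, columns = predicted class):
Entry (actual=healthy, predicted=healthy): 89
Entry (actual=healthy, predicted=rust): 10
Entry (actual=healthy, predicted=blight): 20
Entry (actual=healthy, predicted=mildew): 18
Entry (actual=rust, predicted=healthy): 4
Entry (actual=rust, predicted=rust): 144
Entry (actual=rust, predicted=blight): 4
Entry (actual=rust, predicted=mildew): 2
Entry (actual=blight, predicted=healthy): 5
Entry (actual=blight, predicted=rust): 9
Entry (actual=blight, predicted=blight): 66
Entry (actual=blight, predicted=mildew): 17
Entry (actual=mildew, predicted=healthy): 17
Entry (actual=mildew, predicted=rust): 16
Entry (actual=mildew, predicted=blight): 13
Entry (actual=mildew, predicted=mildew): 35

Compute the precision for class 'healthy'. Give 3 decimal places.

Take TP from the diagonal, FP from the rest of the 'healthy' prediction marginal, FN from the rest of the 'healthy' actual marginal.
precision = TP/(TP+FP).
healthy: TP=89, FP=4+5+17=26 → 89/115 = 0.7739

0.774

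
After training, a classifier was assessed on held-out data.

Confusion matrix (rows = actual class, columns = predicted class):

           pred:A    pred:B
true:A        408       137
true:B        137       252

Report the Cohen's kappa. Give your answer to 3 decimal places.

Observed agreement pₒ = trace/N = 660/934 = 0.7066
Expected agreement pₑ = Σ (rowᵢ·colᵢ)/N² = (545·545 + 389·389)/934² = 0.5139
κ = (pₒ − pₑ)/(1 − pₑ) = (0.7066 − 0.5139)/(1 − 0.5139) = 0.396

0.396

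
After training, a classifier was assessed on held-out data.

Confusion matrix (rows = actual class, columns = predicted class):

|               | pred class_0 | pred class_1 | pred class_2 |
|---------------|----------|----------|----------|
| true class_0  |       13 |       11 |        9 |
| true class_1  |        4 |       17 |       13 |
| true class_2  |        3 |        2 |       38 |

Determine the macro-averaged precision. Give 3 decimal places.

0.617

Per-class precision (TP/(TP+FP)):
  class_0: TP=13, FP=4+3=7 → 13/20 = 0.6500
  class_1: TP=17, FP=11+2=13 → 17/30 = 0.5667
  class_2: TP=38, FP=9+13=22 → 38/60 = 0.6333
Macro-precision = mean = (0.6500 + 0.5667 + 0.6333) / 3 = 0.617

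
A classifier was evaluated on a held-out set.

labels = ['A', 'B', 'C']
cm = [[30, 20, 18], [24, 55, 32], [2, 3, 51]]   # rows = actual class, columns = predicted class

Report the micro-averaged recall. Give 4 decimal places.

0.5787

Micro-averaging pools counts across classes: ΣTP=136, ΣFP=99, ΣFN=99.
Micro-recall = TP/(TP+FN) on pooled counts = 0.5787 (equals overall accuracy in single-label multiclass).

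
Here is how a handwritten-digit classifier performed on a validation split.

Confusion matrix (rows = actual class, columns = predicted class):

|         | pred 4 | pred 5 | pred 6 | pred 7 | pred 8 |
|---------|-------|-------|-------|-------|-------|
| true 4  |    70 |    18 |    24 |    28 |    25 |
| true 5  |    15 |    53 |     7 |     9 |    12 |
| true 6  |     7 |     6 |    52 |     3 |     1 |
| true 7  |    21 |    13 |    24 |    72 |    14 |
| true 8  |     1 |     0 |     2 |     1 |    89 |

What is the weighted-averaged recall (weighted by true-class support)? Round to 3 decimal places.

Per-class recall (TP/(TP+FN)):
  4: TP=70, FN=18+24+28+25=95 → 70/165 = 0.4242
  5: TP=53, FN=15+7+9+12=43 → 53/96 = 0.5521
  6: TP=52, FN=7+6+3+1=17 → 52/69 = 0.7536
  7: TP=72, FN=21+13+24+14=72 → 72/144 = 0.5000
  8: TP=89, FN=1+0+2+1=4 → 89/93 = 0.9570
Weighted-recall = Σ (supportᵢ/N)·recallᵢ with N=567: (165/567)·0.4242 + (96/567)·0.5521 + (69/567)·0.7536 + (144/567)·0.5000 + (93/567)·0.9570 = 0.593

0.593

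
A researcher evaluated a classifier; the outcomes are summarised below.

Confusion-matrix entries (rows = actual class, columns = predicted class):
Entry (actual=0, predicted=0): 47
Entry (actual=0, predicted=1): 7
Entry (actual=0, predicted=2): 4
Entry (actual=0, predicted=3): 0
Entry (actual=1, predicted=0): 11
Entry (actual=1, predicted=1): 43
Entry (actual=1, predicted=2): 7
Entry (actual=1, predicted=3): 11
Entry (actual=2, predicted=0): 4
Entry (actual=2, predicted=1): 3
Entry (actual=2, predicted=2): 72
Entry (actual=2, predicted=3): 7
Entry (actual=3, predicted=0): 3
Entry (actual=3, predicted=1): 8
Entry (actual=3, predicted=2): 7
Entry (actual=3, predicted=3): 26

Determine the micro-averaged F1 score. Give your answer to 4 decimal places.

0.7231

Micro-averaging pools counts across classes: ΣTP=188, ΣFP=72, ΣFN=72.
Micro-F1 score = 2·TP/(2·TP+FP+FN) on pooled counts = 0.7231 (equals overall accuracy in single-label multiclass).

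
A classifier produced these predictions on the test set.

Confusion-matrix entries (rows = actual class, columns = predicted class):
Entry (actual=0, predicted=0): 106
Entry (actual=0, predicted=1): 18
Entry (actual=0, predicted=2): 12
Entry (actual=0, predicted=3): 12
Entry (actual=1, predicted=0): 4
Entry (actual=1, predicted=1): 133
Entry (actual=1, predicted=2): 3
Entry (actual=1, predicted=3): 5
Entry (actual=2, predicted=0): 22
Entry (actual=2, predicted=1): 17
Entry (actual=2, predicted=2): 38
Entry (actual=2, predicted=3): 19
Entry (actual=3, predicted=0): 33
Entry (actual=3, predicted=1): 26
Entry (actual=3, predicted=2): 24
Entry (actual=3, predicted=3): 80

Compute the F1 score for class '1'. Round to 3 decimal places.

F1 score = 2·TP/(2·TP+FP+FN).
1: TP=133, FP=18+17+26=61, FN=4+3+5=12 → 266/339 = 0.7847

0.785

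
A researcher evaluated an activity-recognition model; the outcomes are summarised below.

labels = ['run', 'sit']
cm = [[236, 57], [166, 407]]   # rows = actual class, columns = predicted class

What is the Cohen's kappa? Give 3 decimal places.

Observed agreement pₒ = trace/N = 643/866 = 0.7425
Expected agreement pₑ = Σ (rowᵢ·colᵢ)/N² = (293·402 + 573·464)/866² = 0.5116
κ = (pₒ − pₑ)/(1 − pₑ) = (0.7425 − 0.5116)/(1 − 0.5116) = 0.473

0.473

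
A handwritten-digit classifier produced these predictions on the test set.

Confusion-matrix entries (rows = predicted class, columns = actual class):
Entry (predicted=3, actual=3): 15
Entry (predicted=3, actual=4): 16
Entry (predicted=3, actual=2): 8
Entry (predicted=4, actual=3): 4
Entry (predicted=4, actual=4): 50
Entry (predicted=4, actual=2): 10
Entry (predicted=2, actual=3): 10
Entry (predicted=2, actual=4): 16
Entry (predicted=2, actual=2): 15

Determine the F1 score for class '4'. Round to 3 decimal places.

F1 score = 2·TP/(2·TP+FP+FN).
4: TP=50, FP=4+10=14, FN=16+16=32 → 100/146 = 0.6849

0.685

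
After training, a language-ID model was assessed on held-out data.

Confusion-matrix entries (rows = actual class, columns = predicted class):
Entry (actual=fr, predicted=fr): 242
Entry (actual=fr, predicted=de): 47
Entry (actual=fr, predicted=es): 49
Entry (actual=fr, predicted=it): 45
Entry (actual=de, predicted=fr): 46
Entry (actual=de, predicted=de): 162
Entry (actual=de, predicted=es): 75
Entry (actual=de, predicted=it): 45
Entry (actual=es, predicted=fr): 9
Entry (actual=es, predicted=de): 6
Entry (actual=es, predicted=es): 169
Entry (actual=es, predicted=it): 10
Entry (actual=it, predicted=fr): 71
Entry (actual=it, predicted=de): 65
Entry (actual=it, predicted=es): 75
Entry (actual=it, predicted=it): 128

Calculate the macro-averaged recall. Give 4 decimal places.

Per-class recall (TP/(TP+FN)):
  fr: TP=242, FN=47+49+45=141 → 242/383 = 0.63185
  de: TP=162, FN=46+75+45=166 → 162/328 = 0.49390
  es: TP=169, FN=9+6+10=25 → 169/194 = 0.87113
  it: TP=128, FN=71+65+75=211 → 128/339 = 0.37758
Macro-recall = mean = (0.63185 + 0.49390 + 0.87113 + 0.37758) / 4 = 0.5936

0.5936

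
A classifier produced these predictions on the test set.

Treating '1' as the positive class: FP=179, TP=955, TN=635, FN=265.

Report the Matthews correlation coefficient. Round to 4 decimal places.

0.5552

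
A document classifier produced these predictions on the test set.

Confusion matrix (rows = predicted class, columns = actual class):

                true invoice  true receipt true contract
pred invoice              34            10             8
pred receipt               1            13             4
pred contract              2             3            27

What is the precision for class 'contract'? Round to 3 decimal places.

0.844

Take TP from the diagonal, FP from the rest of the 'contract' prediction marginal, FN from the rest of the 'contract' actual marginal.
precision = TP/(TP+FP).
contract: TP=27, FP=2+3=5 → 27/32 = 0.8438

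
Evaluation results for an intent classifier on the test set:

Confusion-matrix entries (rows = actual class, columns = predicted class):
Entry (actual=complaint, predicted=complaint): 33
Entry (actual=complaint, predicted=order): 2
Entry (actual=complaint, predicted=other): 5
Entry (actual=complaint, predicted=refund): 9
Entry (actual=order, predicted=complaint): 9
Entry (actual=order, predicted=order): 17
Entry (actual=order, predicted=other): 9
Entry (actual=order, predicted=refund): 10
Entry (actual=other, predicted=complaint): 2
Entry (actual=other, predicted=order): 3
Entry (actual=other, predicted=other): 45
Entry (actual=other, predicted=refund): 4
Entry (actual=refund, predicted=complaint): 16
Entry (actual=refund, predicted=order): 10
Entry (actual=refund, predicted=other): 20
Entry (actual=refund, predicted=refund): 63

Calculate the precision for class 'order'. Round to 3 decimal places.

0.531

precision = TP/(TP+FP).
order: TP=17, FP=2+3+10=15 → 17/32 = 0.5313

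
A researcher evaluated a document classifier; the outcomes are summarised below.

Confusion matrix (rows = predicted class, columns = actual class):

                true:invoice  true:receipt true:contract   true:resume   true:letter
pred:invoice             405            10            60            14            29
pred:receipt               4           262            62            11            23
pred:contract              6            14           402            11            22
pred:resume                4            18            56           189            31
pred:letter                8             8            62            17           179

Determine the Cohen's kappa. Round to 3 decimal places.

Observed agreement pₒ = trace/N = 1437/1907 = 0.7535
Expected agreement pₑ = Σ (rowᵢ·colᵢ)/N² = (427·518 + 312·362 + 642·455 + 242·298 + 284·274)/1907² = 0.2134
κ = (pₒ − pₑ)/(1 − pₑ) = (0.7535 − 0.2134)/(1 − 0.2134) = 0.687

0.687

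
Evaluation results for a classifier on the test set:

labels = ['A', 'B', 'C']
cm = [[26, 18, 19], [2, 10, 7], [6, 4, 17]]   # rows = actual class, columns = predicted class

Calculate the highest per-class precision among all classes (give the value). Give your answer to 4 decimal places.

0.7647

Per-class precision (TP/(TP+FP)):
  A: TP=26, FP=2+6=8 → 26/34 = 0.76471
  B: TP=10, FP=18+4=22 → 10/32 = 0.31250
  C: TP=17, FP=19+7=26 → 17/43 = 0.39535
Highest is class 'A' with precision = 0.7647.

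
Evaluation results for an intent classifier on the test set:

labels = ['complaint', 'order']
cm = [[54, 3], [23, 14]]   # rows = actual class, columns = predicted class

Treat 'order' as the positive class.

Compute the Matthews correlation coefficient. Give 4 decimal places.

MCC = (TP·TN − FP·FN) / √((TP+FP)(TP+FN)(TN+FP)(TN+FN))
Numerator = 14·54 − 3·23 = 687
Denominator = √(17·37·57·77) = √2760681 = 1661.5297
MCC = 687 / 1661.5297 = 0.4135

0.4135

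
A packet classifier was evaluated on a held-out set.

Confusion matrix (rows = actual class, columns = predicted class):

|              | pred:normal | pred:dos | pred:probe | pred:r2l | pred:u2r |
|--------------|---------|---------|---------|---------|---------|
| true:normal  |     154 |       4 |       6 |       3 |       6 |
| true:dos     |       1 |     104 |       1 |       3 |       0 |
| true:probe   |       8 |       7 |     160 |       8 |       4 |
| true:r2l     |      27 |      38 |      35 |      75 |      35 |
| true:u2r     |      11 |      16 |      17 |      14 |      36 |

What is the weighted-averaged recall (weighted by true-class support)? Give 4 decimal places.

Per-class recall (TP/(TP+FN)):
  normal: TP=154, FN=4+6+3+6=19 → 154/173 = 0.89017
  dos: TP=104, FN=1+1+3+0=5 → 104/109 = 0.95413
  probe: TP=160, FN=8+7+8+4=27 → 160/187 = 0.85561
  r2l: TP=75, FN=27+38+35+35=135 → 75/210 = 0.35714
  u2r: TP=36, FN=11+16+17+14=58 → 36/94 = 0.38298
Weighted-recall = Σ (supportᵢ/N)·recallᵢ with N=773: (173/773)·0.89017 + (109/773)·0.95413 + (187/773)·0.85561 + (210/773)·0.35714 + (94/773)·0.38298 = 0.6843

0.6843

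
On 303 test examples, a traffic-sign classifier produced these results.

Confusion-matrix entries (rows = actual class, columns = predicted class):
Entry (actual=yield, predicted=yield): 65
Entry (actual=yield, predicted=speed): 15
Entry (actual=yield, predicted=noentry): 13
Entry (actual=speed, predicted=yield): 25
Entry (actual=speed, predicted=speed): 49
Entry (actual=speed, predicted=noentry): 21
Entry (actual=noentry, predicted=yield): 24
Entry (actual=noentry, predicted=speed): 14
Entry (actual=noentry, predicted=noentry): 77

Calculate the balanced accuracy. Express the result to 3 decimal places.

0.628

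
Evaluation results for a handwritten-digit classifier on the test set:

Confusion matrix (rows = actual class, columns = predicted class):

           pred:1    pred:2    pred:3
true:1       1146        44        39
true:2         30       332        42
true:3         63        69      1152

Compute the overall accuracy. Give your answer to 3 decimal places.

0.902

Accuracy = trace / total = (1146+332+1152=2630) / 2917 = 2630/2917 = 0.902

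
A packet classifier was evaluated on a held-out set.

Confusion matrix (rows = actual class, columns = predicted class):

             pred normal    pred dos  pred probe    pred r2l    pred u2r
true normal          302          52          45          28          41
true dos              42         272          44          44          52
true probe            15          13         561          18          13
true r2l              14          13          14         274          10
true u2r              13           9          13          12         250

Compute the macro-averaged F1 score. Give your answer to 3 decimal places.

0.755

Per-class F1 score (2·TP/(2·TP+FP+FN)):
  normal: TP=302, FP=42+15+14+13=84, FN=52+45+28+41=166 → 604/854 = 0.7073
  dos: TP=272, FP=52+13+13+9=87, FN=42+44+44+52=182 → 544/813 = 0.6691
  probe: TP=561, FP=45+44+14+13=116, FN=15+13+18+13=59 → 1122/1297 = 0.8651
  r2l: TP=274, FP=28+44+18+12=102, FN=14+13+14+10=51 → 548/701 = 0.7817
  u2r: TP=250, FP=41+52+13+10=116, FN=13+9+13+12=47 → 500/663 = 0.7541
Macro-F1 score = mean = (0.7073 + 0.6691 + 0.8651 + 0.7817 + 0.7541) / 5 = 0.755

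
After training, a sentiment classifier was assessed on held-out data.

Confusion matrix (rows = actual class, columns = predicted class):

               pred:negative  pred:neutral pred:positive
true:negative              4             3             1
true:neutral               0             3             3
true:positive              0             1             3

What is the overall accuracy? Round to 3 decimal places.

Accuracy = trace / total = (4+3+3=10) / 18 = 10/18 = 0.556

0.556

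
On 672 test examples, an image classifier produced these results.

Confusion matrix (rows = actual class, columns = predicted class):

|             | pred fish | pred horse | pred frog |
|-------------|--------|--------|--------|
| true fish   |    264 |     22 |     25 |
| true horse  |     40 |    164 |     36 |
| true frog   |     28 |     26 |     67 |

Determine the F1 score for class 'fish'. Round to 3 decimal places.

0.821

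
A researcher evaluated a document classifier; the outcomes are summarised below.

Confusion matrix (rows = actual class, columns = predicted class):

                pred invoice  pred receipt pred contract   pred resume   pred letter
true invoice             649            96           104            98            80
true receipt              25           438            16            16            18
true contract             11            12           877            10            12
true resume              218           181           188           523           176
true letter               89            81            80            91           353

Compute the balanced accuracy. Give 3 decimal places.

0.670

Balanced accuracy = mean of per-class recall.
  invoice: recall = 649/1027 = 0.6319
  receipt: recall = 438/513 = 0.8538
  contract: recall = 877/922 = 0.9512
  resume: recall = 523/1286 = 0.4067
  letter: recall = 353/694 = 0.5086
Mean = (0.6319 + 0.8538 + 0.9512 + 0.4067 + 0.5086) / 5 = 0.670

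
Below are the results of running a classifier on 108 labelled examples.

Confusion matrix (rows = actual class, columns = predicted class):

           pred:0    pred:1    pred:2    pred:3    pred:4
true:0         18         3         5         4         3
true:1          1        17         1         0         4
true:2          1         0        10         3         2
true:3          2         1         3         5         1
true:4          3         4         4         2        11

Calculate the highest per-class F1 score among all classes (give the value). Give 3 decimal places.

0.708

Per-class F1 score (2·TP/(2·TP+FP+FN)):
  0: TP=18, FP=1+1+2+3=7, FN=3+5+4+3=15 → 36/58 = 0.6207
  1: TP=17, FP=3+0+1+4=8, FN=1+1+0+4=6 → 34/48 = 0.7083
  2: TP=10, FP=5+1+3+4=13, FN=1+0+3+2=6 → 20/39 = 0.5128
  3: TP=5, FP=4+0+3+2=9, FN=2+1+3+1=7 → 10/26 = 0.3846
  4: TP=11, FP=3+4+2+1=10, FN=3+4+4+2=13 → 22/45 = 0.4889
Highest is class '1' with F1 score = 0.708.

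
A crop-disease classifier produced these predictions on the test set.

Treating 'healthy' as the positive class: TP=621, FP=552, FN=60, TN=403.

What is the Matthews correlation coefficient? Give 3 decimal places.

0.365

MCC = (TP·TN − FP·FN) / √((TP+FP)(TP+FN)(TN+FP)(TN+FN))
Numerator = 621·403 − 552·60 = 217143
Denominator = √(1173·681·955·463) = √353207150145 = 594312.3338
MCC = 217143 / 594312.3338 = 0.365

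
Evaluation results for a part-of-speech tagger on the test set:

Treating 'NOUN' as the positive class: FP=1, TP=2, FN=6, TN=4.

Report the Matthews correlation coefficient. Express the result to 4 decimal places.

MCC = (TP·TN − FP·FN) / √((TP+FP)(TP+FN)(TN+FP)(TN+FN))
Numerator = 2·4 − 1·6 = 2
Denominator = √(3·8·5·10) = √1200 = 34.6410
MCC = 2 / 34.6410 = 0.0577

0.0577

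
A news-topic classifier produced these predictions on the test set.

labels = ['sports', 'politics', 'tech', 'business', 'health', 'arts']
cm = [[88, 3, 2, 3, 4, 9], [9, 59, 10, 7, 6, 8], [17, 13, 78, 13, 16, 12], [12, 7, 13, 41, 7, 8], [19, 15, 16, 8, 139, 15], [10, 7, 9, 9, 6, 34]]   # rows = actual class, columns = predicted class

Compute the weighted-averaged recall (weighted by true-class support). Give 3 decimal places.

0.600

Per-class recall (TP/(TP+FN)):
  sports: TP=88, FN=3+2+3+4+9=21 → 88/109 = 0.8073
  politics: TP=59, FN=9+10+7+6+8=40 → 59/99 = 0.5960
  tech: TP=78, FN=17+13+13+16+12=71 → 78/149 = 0.5235
  business: TP=41, FN=12+7+13+7+8=47 → 41/88 = 0.4659
  health: TP=139, FN=19+15+16+8+15=73 → 139/212 = 0.6557
  arts: TP=34, FN=10+7+9+9+6=41 → 34/75 = 0.4533
Weighted-recall = Σ (supportᵢ/N)·recallᵢ with N=732: (109/732)·0.8073 + (99/732)·0.5960 + (149/732)·0.5235 + (88/732)·0.4659 + (212/732)·0.6557 + (75/732)·0.4533 = 0.600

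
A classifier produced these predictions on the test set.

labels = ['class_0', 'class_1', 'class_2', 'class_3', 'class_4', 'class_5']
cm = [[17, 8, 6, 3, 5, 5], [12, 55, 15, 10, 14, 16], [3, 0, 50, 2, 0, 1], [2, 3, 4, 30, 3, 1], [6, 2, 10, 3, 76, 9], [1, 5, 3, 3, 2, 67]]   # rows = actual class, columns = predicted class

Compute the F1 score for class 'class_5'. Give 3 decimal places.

F1 score = 2·TP/(2·TP+FP+FN).
class_5: TP=67, FP=5+16+1+1+9=32, FN=1+5+3+3+2=14 → 134/180 = 0.7444

0.744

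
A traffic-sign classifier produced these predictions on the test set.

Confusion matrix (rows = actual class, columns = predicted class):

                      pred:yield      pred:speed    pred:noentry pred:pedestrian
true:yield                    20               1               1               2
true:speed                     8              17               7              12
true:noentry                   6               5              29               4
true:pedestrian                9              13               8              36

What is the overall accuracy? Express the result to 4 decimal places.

Accuracy = trace / total = (20+17+29+36=102) / 178 = 102/178 = 0.5730

0.5730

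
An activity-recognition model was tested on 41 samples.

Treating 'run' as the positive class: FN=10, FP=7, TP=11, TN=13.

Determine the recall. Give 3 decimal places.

0.524

Recall = TP/(TP+FN) = 11/(11+10) = 11/21 = 0.524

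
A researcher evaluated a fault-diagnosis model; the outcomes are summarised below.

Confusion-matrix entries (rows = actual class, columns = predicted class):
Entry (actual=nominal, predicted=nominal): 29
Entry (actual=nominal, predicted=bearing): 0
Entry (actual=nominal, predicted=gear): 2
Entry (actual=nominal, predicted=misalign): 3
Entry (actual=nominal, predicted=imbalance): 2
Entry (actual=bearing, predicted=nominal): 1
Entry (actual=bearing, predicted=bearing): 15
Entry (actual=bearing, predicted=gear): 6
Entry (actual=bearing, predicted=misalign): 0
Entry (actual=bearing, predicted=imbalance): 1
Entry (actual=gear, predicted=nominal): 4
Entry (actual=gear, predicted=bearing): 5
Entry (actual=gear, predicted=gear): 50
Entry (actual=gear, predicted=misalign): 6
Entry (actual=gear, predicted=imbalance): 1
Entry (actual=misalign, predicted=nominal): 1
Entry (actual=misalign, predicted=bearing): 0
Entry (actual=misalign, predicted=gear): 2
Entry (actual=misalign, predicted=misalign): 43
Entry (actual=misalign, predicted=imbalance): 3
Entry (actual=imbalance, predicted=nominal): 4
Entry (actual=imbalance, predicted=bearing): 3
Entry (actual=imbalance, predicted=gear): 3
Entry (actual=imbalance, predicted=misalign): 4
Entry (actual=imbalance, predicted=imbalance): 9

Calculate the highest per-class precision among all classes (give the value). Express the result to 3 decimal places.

0.794

Per-class precision (TP/(TP+FP)):
  nominal: TP=29, FP=1+4+1+4=10 → 29/39 = 0.7436
  bearing: TP=15, FP=0+5+0+3=8 → 15/23 = 0.6522
  gear: TP=50, FP=2+6+2+3=13 → 50/63 = 0.7937
  misalign: TP=43, FP=3+0+6+4=13 → 43/56 = 0.7679
  imbalance: TP=9, FP=2+1+1+3=7 → 9/16 = 0.5625
Highest is class 'gear' with precision = 0.794.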